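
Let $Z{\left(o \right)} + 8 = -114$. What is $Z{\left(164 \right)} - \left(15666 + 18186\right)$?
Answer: $-33974$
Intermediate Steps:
$Z{\left(o \right)} = -122$ ($Z{\left(o \right)} = -8 - 114 = -122$)
$Z{\left(164 \right)} - \left(15666 + 18186\right) = -122 - \left(15666 + 18186\right) = -122 - 33852 = -33974$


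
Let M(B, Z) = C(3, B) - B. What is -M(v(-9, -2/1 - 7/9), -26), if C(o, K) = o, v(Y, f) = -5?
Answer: -8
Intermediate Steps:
M(B, Z) = 3 - B
-M(v(-9, -2/1 - 7/9), -26) = -(3 - 1*(-5)) = -(3 + 5) = -1*8 = -8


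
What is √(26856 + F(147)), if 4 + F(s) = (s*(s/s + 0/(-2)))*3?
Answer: 7*√557 ≈ 165.21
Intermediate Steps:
F(s) = -4 + 3*s (F(s) = -4 + (s*(s/s + 0/(-2)))*3 = -4 + (s*(1 + 0*(-½)))*3 = -4 + (s*(1 + 0))*3 = -4 + (s*1)*3 = -4 + s*3 = -4 + 3*s)
√(26856 + F(147)) = √(26856 + (-4 + 3*147)) = √(26856 + (-4 + 441)) = √(26856 + 437) = √27293 = 7*√557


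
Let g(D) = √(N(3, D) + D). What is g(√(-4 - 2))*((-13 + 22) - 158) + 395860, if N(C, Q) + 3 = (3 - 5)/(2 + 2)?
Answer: 395860 - 149*√(-14 + 4*I*√6)/2 ≈ 3.9577e+5 - 293.72*I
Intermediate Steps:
N(C, Q) = -7/2 (N(C, Q) = -3 + (3 - 5)/(2 + 2) = -3 - 2/4 = -3 - 2*¼ = -3 - ½ = -7/2)
g(D) = √(-7/2 + D)
g(√(-4 - 2))*((-13 + 22) - 158) + 395860 = (√(-14 + 4*√(-4 - 2))/2)*((-13 + 22) - 158) + 395860 = (√(-14 + 4*√(-6))/2)*(9 - 158) + 395860 = (√(-14 + 4*(I*√6))/2)*(-149) + 395860 = (√(-14 + 4*I*√6)/2)*(-149) + 395860 = -149*√(-14 + 4*I*√6)/2 + 395860 = 395860 - 149*√(-14 + 4*I*√6)/2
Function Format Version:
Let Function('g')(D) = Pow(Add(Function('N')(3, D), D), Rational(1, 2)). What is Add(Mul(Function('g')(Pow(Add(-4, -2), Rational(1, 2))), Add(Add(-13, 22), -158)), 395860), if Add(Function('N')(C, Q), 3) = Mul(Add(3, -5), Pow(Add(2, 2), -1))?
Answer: Add(395860, Mul(Rational(-149, 2), Pow(Add(-14, Mul(4, I, Pow(6, Rational(1, 2)))), Rational(1, 2)))) ≈ Add(3.9577e+5, Mul(-293.72, I))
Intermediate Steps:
Function('N')(C, Q) = Rational(-7, 2) (Function('N')(C, Q) = Add(-3, Mul(Add(3, -5), Pow(Add(2, 2), -1))) = Add(-3, Mul(-2, Pow(4, -1))) = Add(-3, Mul(-2, Rational(1, 4))) = Add(-3, Rational(-1, 2)) = Rational(-7, 2))
Function('g')(D) = Pow(Add(Rational(-7, 2), D), Rational(1, 2))
Add(Mul(Function('g')(Pow(Add(-4, -2), Rational(1, 2))), Add(Add(-13, 22), -158)), 395860) = Add(Mul(Mul(Rational(1, 2), Pow(Add(-14, Mul(4, Pow(Add(-4, -2), Rational(1, 2)))), Rational(1, 2))), Add(Add(-13, 22), -158)), 395860) = Add(Mul(Mul(Rational(1, 2), Pow(Add(-14, Mul(4, Pow(-6, Rational(1, 2)))), Rational(1, 2))), Add(9, -158)), 395860) = Add(Mul(Mul(Rational(1, 2), Pow(Add(-14, Mul(4, Mul(I, Pow(6, Rational(1, 2))))), Rational(1, 2))), -149), 395860) = Add(Mul(Mul(Rational(1, 2), Pow(Add(-14, Mul(4, I, Pow(6, Rational(1, 2)))), Rational(1, 2))), -149), 395860) = Add(Mul(Rational(-149, 2), Pow(Add(-14, Mul(4, I, Pow(6, Rational(1, 2)))), Rational(1, 2))), 395860) = Add(395860, Mul(Rational(-149, 2), Pow(Add(-14, Mul(4, I, Pow(6, Rational(1, 2)))), Rational(1, 2))))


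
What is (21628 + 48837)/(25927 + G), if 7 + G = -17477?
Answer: 70465/8443 ≈ 8.3460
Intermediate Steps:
G = -17484 (G = -7 - 17477 = -17484)
(21628 + 48837)/(25927 + G) = (21628 + 48837)/(25927 - 17484) = 70465/8443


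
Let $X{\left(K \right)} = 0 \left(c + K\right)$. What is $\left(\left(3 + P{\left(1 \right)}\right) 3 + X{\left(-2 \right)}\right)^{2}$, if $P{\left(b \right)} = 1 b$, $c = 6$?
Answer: $144$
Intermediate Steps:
$P{\left(b \right)} = b$
$X{\left(K \right)} = 0$ ($X{\left(K \right)} = 0 \left(6 + K\right) = 0$)
$\left(\left(3 + P{\left(1 \right)}\right) 3 + X{\left(-2 \right)}\right)^{2} = \left(\left(3 + 1\right) 3 + 0\right)^{2} = \left(4 \cdot 3 + 0\right)^{2} = \left(12 + 0\right)^{2} = 12^{2} = 144$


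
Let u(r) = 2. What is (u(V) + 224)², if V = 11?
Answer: 51076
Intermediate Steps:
(u(V) + 224)² = (2 + 224)² = 226² = 51076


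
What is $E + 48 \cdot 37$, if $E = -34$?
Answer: $1742$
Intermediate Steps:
$E + 48 \cdot 37 = -34 + 48 \cdot 37 = -34 + 1776 = 1742$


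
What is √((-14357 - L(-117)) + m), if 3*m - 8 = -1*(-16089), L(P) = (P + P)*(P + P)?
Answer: I*√573726/3 ≈ 252.48*I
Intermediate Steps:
L(P) = 4*P² (L(P) = (2*P)*(2*P) = 4*P²)
m = 16097/3 (m = 8/3 + (-1*(-16089))/3 = 8/3 + (⅓)*16089 = 8/3 + 5363 = 16097/3 ≈ 5365.7)
√((-14357 - L(-117)) + m) = √((-14357 - 4*(-117)²) + 16097/3) = √((-14357 - 4*13689) + 16097/3) = √((-14357 - 1*54756) + 16097/3) = √((-14357 - 54756) + 16097/3) = √(-69113 + 16097/3) = √(-191242/3) = I*√573726/3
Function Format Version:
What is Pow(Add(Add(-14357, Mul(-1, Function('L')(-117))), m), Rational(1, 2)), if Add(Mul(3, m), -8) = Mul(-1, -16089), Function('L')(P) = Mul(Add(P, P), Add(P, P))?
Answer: Mul(Rational(1, 3), I, Pow(573726, Rational(1, 2))) ≈ Mul(252.48, I)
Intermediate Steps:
Function('L')(P) = Mul(4, Pow(P, 2)) (Function('L')(P) = Mul(Mul(2, P), Mul(2, P)) = Mul(4, Pow(P, 2)))
m = Rational(16097, 3) (m = Add(Rational(8, 3), Mul(Rational(1, 3), Mul(-1, -16089))) = Add(Rational(8, 3), Mul(Rational(1, 3), 16089)) = Add(Rational(8, 3), 5363) = Rational(16097, 3) ≈ 5365.7)
Pow(Add(Add(-14357, Mul(-1, Function('L')(-117))), m), Rational(1, 2)) = Pow(Add(Add(-14357, Mul(-1, Mul(4, Pow(-117, 2)))), Rational(16097, 3)), Rational(1, 2)) = Pow(Add(Add(-14357, Mul(-1, Mul(4, 13689))), Rational(16097, 3)), Rational(1, 2)) = Pow(Add(Add(-14357, Mul(-1, 54756)), Rational(16097, 3)), Rational(1, 2)) = Pow(Add(Add(-14357, -54756), Rational(16097, 3)), Rational(1, 2)) = Pow(Add(-69113, Rational(16097, 3)), Rational(1, 2)) = Pow(Rational(-191242, 3), Rational(1, 2)) = Mul(Rational(1, 3), I, Pow(573726, Rational(1, 2)))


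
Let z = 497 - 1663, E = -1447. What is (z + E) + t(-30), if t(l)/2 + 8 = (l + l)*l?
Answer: 971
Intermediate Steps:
t(l) = -16 + 4*l² (t(l) = -16 + 2*((l + l)*l) = -16 + 2*((2*l)*l) = -16 + 2*(2*l²) = -16 + 4*l²)
z = -1166
(z + E) + t(-30) = (-1166 - 1447) + (-16 + 4*(-30)²) = -2613 + (-16 + 4*900) = -2613 + (-16 + 3600) = -2613 + 3584 = 971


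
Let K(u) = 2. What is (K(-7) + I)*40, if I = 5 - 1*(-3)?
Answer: 400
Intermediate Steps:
I = 8 (I = 5 + 3 = 8)
(K(-7) + I)*40 = (2 + 8)*40 = 10*40 = 400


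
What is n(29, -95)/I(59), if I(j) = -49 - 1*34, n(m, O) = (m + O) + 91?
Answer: -25/83 ≈ -0.30120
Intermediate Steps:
n(m, O) = 91 + O + m (n(m, O) = (O + m) + 91 = 91 + O + m)
I(j) = -83 (I(j) = -49 - 34 = -83)
n(29, -95)/I(59) = (91 - 95 + 29)/(-83) = 25*(-1/83) = -25/83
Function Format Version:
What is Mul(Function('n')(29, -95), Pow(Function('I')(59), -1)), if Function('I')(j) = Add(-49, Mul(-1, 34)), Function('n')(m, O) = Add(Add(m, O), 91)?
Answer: Rational(-25, 83) ≈ -0.30120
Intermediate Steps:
Function('n')(m, O) = Add(91, O, m) (Function('n')(m, O) = Add(Add(O, m), 91) = Add(91, O, m))
Function('I')(j) = -83 (Function('I')(j) = Add(-49, -34) = -83)
Mul(Function('n')(29, -95), Pow(Function('I')(59), -1)) = Mul(Add(91, -95, 29), Pow(-83, -1)) = Mul(25, Rational(-1, 83)) = Rational(-25, 83)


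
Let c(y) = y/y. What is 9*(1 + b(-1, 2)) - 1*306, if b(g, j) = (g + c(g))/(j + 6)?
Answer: -297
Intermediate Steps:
c(y) = 1
b(g, j) = (1 + g)/(6 + j) (b(g, j) = (g + 1)/(j + 6) = (1 + g)/(6 + j))
9*(1 + b(-1, 2)) - 1*306 = 9*(1 + (1 - 1)/(6 + 2)) - 1*306 = 9*(1 + 0/8) - 306 = 9*(1 + (1/8)*0) - 306 = 9*(1 + 0) - 306 = 9*1 - 306 = 9 - 306 = -297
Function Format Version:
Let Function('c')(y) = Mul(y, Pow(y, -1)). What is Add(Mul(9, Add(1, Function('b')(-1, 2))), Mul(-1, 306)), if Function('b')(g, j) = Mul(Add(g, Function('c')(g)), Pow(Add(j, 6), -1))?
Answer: -297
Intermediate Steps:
Function('c')(y) = 1
Function('b')(g, j) = Mul(Pow(Add(6, j), -1), Add(1, g)) (Function('b')(g, j) = Mul(Add(g, 1), Pow(Add(j, 6), -1)) = Mul(Add(1, g), Pow(Add(6, j), -1)) = Mul(Pow(Add(6, j), -1), Add(1, g)))
Add(Mul(9, Add(1, Function('b')(-1, 2))), Mul(-1, 306)) = Add(Mul(9, Add(1, Mul(Pow(Add(6, 2), -1), Add(1, -1)))), Mul(-1, 306)) = Add(Mul(9, Add(1, Mul(Pow(8, -1), 0))), -306) = Add(Mul(9, Add(1, Mul(Rational(1, 8), 0))), -306) = Add(Mul(9, Add(1, 0)), -306) = Add(Mul(9, 1), -306) = Add(9, -306) = -297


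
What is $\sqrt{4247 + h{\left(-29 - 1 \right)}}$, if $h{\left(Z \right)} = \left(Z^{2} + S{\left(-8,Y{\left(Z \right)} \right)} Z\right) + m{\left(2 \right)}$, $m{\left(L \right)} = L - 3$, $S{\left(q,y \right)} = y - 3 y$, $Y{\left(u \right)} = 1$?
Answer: $\sqrt{5206} \approx 72.153$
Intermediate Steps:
$S{\left(q,y \right)} = - 2 y$
$m{\left(L \right)} = -3 + L$ ($m{\left(L \right)} = L - 3 = -3 + L$)
$h{\left(Z \right)} = -1 + Z^{2} - 2 Z$ ($h{\left(Z \right)} = \left(Z^{2} + \left(-2\right) 1 Z\right) + \left(-3 + 2\right) = \left(Z^{2} - 2 Z\right) - 1 = -1 + Z^{2} - 2 Z$)
$\sqrt{4247 + h{\left(-29 - 1 \right)}} = \sqrt{4247 - \left(1 - \left(-29 - 1\right)^{2} + 2 \left(-29 - 1\right)\right)} = \sqrt{4247 - \left(-59 - 900\right)} = \sqrt{4247 + \left(-1 + 900 + 60\right)} = \sqrt{4247 + 959} = \sqrt{5206}$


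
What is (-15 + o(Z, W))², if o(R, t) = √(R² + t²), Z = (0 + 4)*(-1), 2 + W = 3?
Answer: (15 - √17)² ≈ 118.31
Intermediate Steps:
W = 1 (W = -2 + 3 = 1)
Z = -4 (Z = 4*(-1) = -4)
(-15 + o(Z, W))² = (-15 + √((-4)² + 1²))² = (-15 + √(16 + 1))² = (-15 + √17)²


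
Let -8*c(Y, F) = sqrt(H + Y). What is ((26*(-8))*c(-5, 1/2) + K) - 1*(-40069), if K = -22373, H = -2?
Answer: 17696 + 26*I*sqrt(7) ≈ 17696.0 + 68.79*I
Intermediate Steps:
c(Y, F) = -sqrt(-2 + Y)/8
((26*(-8))*c(-5, 1/2) + K) - 1*(-40069) = ((26*(-8))*(-sqrt(-2 - 5)/8) - 22373) - 1*(-40069) = (-(-26)*sqrt(-7) - 22373) + 40069 = (-(-26)*I*sqrt(7) - 22373) + 40069 = (26*I*sqrt(7) - 22373) + 40069 = (-22373 + 26*I*sqrt(7)) + 40069 = 17696 + 26*I*sqrt(7)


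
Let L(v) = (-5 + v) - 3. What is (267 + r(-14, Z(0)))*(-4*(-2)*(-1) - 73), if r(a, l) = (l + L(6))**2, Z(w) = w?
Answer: -21951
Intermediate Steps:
L(v) = -8 + v
r(a, l) = (-2 + l)**2 (r(a, l) = (l + (-8 + 6))**2 = (l - 2)**2 = (-2 + l)**2)
(267 + r(-14, Z(0)))*(-4*(-2)*(-1) - 73) = (267 + (-2 + 0)**2)*(-4*(-2)*(-1) - 73) = (267 + (-2)**2)*(8*(-1) - 73) = (267 + 4)*(-8 - 73) = 271*(-81) = -21951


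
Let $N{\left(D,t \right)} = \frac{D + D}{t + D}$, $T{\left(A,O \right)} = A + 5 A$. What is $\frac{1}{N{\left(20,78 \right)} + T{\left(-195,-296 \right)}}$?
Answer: $- \frac{49}{57310} \approx -0.000855$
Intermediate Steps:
$T{\left(A,O \right)} = 6 A$
$N{\left(D,t \right)} = \frac{2 D}{D + t}$
$\frac{1}{N{\left(20,78 \right)} + T{\left(-195,-296 \right)}} = \frac{1}{2 \cdot 20 \frac{1}{20 + 78} + 6 \left(-195\right)} = \frac{1}{2 \cdot 20 \cdot \frac{1}{98} - 1170} = \frac{1}{\frac{20}{49} - 1170} = \frac{1}{- \frac{57310}{49}} = - \frac{49}{57310}$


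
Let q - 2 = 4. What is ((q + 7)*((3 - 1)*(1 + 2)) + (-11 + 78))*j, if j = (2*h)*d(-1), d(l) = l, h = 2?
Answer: -580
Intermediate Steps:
q = 6 (q = 2 + 4 = 6)
j = -4 (j = (2*2)*(-1) = 4*(-1) = -4)
((q + 7)*((3 - 1)*(1 + 2)) + (-11 + 78))*j = ((6 + 7)*((3 - 1)*(1 + 2)) + (-11 + 78))*(-4) = (13*(2*3) + 67)*(-4) = (13*6 + 67)*(-4) = (78 + 67)*(-4) = 145*(-4) = -580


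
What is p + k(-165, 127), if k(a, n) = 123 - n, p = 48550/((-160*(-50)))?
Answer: 331/160 ≈ 2.0687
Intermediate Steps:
p = 971/160 (p = 48550/8000 = 48550*(1/8000) = 971/160 ≈ 6.0687)
p + k(-165, 127) = 971/160 + (123 - 1*127) = 971/160 + (123 - 127) = 971/160 - 4 = 331/160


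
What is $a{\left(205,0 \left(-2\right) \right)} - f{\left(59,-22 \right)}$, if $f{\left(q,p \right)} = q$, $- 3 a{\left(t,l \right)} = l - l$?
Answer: $-59$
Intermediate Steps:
$a{\left(t,l \right)} = 0$ ($a{\left(t,l \right)} = - \frac{l - l}{3} = \left(- \frac{1}{3}\right) 0 = 0$)
$a{\left(205,0 \left(-2\right) \right)} - f{\left(59,-22 \right)} = 0 - 59 = -59$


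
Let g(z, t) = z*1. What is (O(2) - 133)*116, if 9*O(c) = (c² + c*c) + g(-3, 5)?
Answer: -138272/9 ≈ -15364.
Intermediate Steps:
g(z, t) = z
O(c) = -⅓ + 2*c²/9 (O(c) = ((c² + c*c) - 3)/9 = ((c² + c²) - 3)/9 = (2*c² - 3)/9 = (-3 + 2*c²)/9 = -⅓ + 2*c²/9)
(O(2) - 133)*116 = ((-⅓ + (2/9)*2²) - 133)*116 = ((-⅓ + (2/9)*4) - 133)*116 = ((-⅓ + 8/9) - 133)*116 = (5/9 - 133)*116 = -1192/9*116 = -138272/9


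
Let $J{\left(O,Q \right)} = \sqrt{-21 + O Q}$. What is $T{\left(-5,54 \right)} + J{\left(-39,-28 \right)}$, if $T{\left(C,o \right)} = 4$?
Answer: $4 + 3 \sqrt{119} \approx 36.726$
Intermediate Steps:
$T{\left(-5,54 \right)} + J{\left(-39,-28 \right)} = 4 + \sqrt{-21 - -1092} = 4 + \sqrt{-21 + 1092} = 4 + \sqrt{1071} = 4 + 3 \sqrt{119}$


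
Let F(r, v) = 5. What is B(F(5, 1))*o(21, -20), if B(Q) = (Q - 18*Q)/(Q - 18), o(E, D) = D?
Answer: -1700/13 ≈ -130.77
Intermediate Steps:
B(Q) = -17*Q/(-18 + Q) (B(Q) = (-17*Q)/(-18 + Q) = -17*Q/(-18 + Q))
B(F(5, 1))*o(21, -20) = -17*5/(-18 + 5)*(-20) = -17*5/(-13)*(-20) = -17*5*(-1/13)*(-20) = (85/13)*(-20) = -1700/13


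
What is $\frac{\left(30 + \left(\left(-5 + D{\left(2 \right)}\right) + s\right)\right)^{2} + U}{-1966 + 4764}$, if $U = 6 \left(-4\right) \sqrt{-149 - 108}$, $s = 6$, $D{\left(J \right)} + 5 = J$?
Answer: $\frac{392}{1399} - \frac{12 i \sqrt{257}}{1399} \approx 0.2802 - 0.13751 i$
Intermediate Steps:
$D{\left(J \right)} = -5 + J$
$U = - 24 i \sqrt{257}$ ($U = - 24 \sqrt{-257} = - 24 i \sqrt{257} \approx - 384.75 i$)
$\frac{\left(30 + \left(\left(-5 + D{\left(2 \right)}\right) + s\right)\right)^{2} + U}{-1966 + 4764} = \frac{\left(30 + \left(\left(-5 + \left(-5 + 2\right)\right) + 6\right)\right)^{2} - 24 i \sqrt{257}}{-1966 + 4764} = \frac{\left(30 + \left(\left(-5 - 3\right) + 6\right)\right)^{2} - 24 i \sqrt{257}}{2798} = \left(\left(30 + \left(-8 + 6\right)\right)^{2} - 24 i \sqrt{257}\right) \frac{1}{2798} = \left(\left(30 - 2\right)^{2} - 24 i \sqrt{257}\right) \frac{1}{2798} = \left(28^{2} - 24 i \sqrt{257}\right) \frac{1}{2798} = \left(784 - 24 i \sqrt{257}\right) \frac{1}{2798} = \frac{392}{1399} - \frac{12 i \sqrt{257}}{1399}$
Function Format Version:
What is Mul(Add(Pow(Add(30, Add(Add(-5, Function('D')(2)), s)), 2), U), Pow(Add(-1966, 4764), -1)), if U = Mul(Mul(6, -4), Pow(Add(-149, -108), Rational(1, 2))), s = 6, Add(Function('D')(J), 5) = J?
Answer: Add(Rational(392, 1399), Mul(Rational(-12, 1399), I, Pow(257, Rational(1, 2)))) ≈ Add(0.28020, Mul(-0.13751, I))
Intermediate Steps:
Function('D')(J) = Add(-5, J)
U = Mul(-24, I, Pow(257, Rational(1, 2))) (U = Mul(-24, Pow(-257, Rational(1, 2))) = Mul(-24, Mul(I, Pow(257, Rational(1, 2)))) = Mul(-24, I, Pow(257, Rational(1, 2))) ≈ Mul(-384.75, I))
Mul(Add(Pow(Add(30, Add(Add(-5, Function('D')(2)), s)), 2), U), Pow(Add(-1966, 4764), -1)) = Mul(Add(Pow(Add(30, Add(Add(-5, Add(-5, 2)), 6)), 2), Mul(-24, I, Pow(257, Rational(1, 2)))), Pow(Add(-1966, 4764), -1)) = Mul(Add(Pow(Add(30, Add(Add(-5, -3), 6)), 2), Mul(-24, I, Pow(257, Rational(1, 2)))), Pow(2798, -1)) = Mul(Add(Pow(Add(30, Add(-8, 6)), 2), Mul(-24, I, Pow(257, Rational(1, 2)))), Rational(1, 2798)) = Mul(Add(Pow(Add(30, -2), 2), Mul(-24, I, Pow(257, Rational(1, 2)))), Rational(1, 2798)) = Mul(Add(Pow(28, 2), Mul(-24, I, Pow(257, Rational(1, 2)))), Rational(1, 2798)) = Mul(Add(784, Mul(-24, I, Pow(257, Rational(1, 2)))), Rational(1, 2798)) = Add(Rational(392, 1399), Mul(Rational(-12, 1399), I, Pow(257, Rational(1, 2))))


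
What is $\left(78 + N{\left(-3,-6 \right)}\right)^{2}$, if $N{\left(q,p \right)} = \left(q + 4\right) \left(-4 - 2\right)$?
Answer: $5184$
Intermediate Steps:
$N{\left(q,p \right)} = -24 - 6 q$ ($N{\left(q,p \right)} = \left(4 + q\right) \left(-6\right) = -24 - 6 q$)
$\left(78 + N{\left(-3,-6 \right)}\right)^{2} = \left(78 - 6\right)^{2} = 72^{2} = 5184$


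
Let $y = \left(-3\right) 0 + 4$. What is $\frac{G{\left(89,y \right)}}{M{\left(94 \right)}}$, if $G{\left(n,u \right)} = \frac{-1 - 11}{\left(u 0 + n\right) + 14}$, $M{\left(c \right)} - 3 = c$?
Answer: $- \frac{12}{9991} \approx -0.0012011$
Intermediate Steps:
$M{\left(c \right)} = 3 + c$
$y = 4$ ($y = 0 + 4 = 4$)
$G{\left(n,u \right)} = - \frac{12}{14 + n}$ ($G{\left(n,u \right)} = - \frac{12}{\left(0 + n\right) + 14} = - \frac{12}{n + 14} = - \frac{12}{14 + n}$)
$\frac{G{\left(89,y \right)}}{M{\left(94 \right)}} = \frac{\left(-12\right) \frac{1}{14 + 89}}{3 + 94} = \frac{\left(-12\right) \frac{1}{103}}{97} = \left(-12\right) \frac{1}{103} \cdot \frac{1}{97} = \left(- \frac{12}{103}\right) \frac{1}{97} = - \frac{12}{9991}$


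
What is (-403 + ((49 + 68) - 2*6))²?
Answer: 88804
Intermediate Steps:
(-403 + ((49 + 68) - 2*6))² = (-403 + (117 - 12))² = (-403 + 105)² = (-298)² = 88804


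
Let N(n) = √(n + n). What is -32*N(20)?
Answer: -64*√10 ≈ -202.39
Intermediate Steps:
N(n) = √2*√n (N(n) = √(2*n) = √2*√n)
-32*N(20) = -32*√2*√20 = -32*√2*2*√5 = -64*√10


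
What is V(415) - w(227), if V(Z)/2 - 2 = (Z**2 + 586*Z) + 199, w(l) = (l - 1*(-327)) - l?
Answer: 830905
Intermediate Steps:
w(l) = 327 (w(l) = (l + 327) - l = (327 + l) - l = 327)
V(Z) = 402 + 2*Z**2 + 1172*Z (V(Z) = 4 + 2*((Z**2 + 586*Z) + 199) = 4 + 2*(199 + Z**2 + 586*Z) = 4 + (398 + 2*Z**2 + 1172*Z) = 402 + 2*Z**2 + 1172*Z)
V(415) - w(227) = (402 + 2*415**2 + 1172*415) - 1*327 = (402 + 2*172225 + 486380) - 327 = (402 + 344450 + 486380) - 327 = 831232 - 327 = 830905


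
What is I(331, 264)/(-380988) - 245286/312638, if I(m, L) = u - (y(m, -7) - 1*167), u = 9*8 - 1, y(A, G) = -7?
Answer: -46763809439/59555663172 ≈ -0.78521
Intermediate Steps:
u = 71 (u = 72 - 1 = 71)
I(m, L) = 245 (I(m, L) = 71 - (-7 - 1*167) = 71 - (-7 - 167) = 71 - 1*(-174) = 71 + 174 = 245)
I(331, 264)/(-380988) - 245286/312638 = 245/(-380988) - 245286/312638 = 245*(-1/380988) - 245286*1/312638 = -245/380988 - 122643/156319 = -46763809439/59555663172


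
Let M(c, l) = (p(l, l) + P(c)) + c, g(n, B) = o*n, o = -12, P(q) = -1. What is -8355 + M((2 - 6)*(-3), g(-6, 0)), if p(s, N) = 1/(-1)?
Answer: -8345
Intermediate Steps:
p(s, N) = -1
g(n, B) = -12*n
M(c, l) = -2 + c (M(c, l) = (-1 - 1) + c = -2 + c)
-8355 + M((2 - 6)*(-3), g(-6, 0)) = -8355 + (-2 + (2 - 6)*(-3)) = -8355 + (-2 - 4*(-3)) = -8355 + (-2 + 12) = -8355 + 10 = -8345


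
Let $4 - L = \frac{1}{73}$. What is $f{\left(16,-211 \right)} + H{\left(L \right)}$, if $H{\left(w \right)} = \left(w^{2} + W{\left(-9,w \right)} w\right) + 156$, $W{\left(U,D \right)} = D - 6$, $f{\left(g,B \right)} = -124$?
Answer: $\frac{212432}{5329} \approx 39.863$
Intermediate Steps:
$L = \frac{291}{73}$ ($L = 4 - \frac{1}{73} = \frac{291}{73} \approx 3.9863$)
$W{\left(U,D \right)} = -6 + D$
$H{\left(w \right)} = 156 + w^{2} + w \left(-6 + w\right)$ ($H{\left(w \right)} = \left(w^{2} + \left(-6 + w\right) w\right) + 156 = \left(w^{2} + w \left(-6 + w\right)\right) + 156 = 156 + w^{2} + w \left(-6 + w\right)$)
$f{\left(16,-211 \right)} + H{\left(L \right)} = -124 + \left(156 + \left(\frac{291}{73}\right)^{2} + \frac{291 \left(-6 + \frac{291}{73}\right)}{73}\right) = -124 + \left(156 + \frac{84681}{5329} + \frac{291}{73} \left(- \frac{147}{73}\right)\right) = -124 + \left(156 + \frac{84681}{5329} - \frac{42777}{5329}\right) = -124 + \frac{873228}{5329} = \frac{212432}{5329}$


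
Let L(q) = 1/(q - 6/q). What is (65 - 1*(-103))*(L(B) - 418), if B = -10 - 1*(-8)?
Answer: -70056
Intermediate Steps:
B = -2 (B = -10 + 8 = -2)
(65 - 1*(-103))*(L(B) - 418) = (65 - 1*(-103))*(-2/(-6 + (-2)**2) - 418) = (65 + 103)*(-2/(-6 + 4) - 418) = 168*(-2/(-2) - 418) = 168*(-2*(-1/2) - 418) = 168*(1 - 418) = 168*(-417) = -70056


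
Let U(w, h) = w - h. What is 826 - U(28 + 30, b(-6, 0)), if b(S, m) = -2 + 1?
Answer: 767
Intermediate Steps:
b(S, m) = -1
826 - U(28 + 30, b(-6, 0)) = 826 - ((28 + 30) - 1*(-1)) = 826 - (58 + 1) = 826 - 1*59 = 826 - 59 = 767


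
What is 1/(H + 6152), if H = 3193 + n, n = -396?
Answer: 1/8949 ≈ 0.00011174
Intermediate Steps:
H = 2797 (H = 3193 - 396 = 2797)
1/(H + 6152) = 1/(2797 + 6152) = 1/8949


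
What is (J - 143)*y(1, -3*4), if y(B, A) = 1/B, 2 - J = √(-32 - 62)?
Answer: -141 - I*√94 ≈ -141.0 - 9.6954*I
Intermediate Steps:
J = 2 - I*√94 (J = 2 - √(-32 - 62) = 2 - √(-94) = 2 - I*√94 ≈ 2.0 - 9.6954*I)
y(B, A) = 1/B
(J - 143)*y(1, -3*4) = ((2 - I*√94) - 143)/1 = (-141 - I*√94)*1 = -141 - I*√94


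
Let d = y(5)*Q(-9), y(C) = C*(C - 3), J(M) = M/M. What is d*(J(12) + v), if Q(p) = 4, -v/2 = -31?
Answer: 2520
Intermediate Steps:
v = 62 (v = -2*(-31) = 62)
J(M) = 1
y(C) = C*(-3 + C)
d = 40 (d = (5*(-3 + 5))*4 = (5*2)*4 = 10*4 = 40)
d*(J(12) + v) = 40*(1 + 62) = 40*63 = 2520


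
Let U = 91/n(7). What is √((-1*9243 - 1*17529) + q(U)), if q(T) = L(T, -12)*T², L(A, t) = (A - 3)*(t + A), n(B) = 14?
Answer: I*√441365/4 ≈ 166.09*I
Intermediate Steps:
L(A, t) = (-3 + A)*(A + t)
U = 13/2 (U = 91/14 = 91*(1/14) = 13/2 ≈ 6.5000)
q(T) = T²*(36 + T² - 15*T) (q(T) = (T² - 3*T - 3*(-12) + T*(-12))*T² = (T² - 3*T + 36 - 12*T)*T² = (36 + T² - 15*T)*T² = T²*(36 + T² - 15*T))
√((-1*9243 - 1*17529) + q(U)) = √((-1*9243 - 1*17529) + (13/2)²*(36 + (13/2)² - 15*13/2)) = √((-9243 - 17529) + 169*(36 + 169/4 - 195/2)/4) = √(-26772 + (169/4)*(-77/4)) = √(-26772 - 13013/16) = √(-441365/16) = I*√441365/4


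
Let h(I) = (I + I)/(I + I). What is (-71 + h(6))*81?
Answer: -5670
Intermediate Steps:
h(I) = 1 (h(I) = (2*I)/((2*I)) = (2*I)*(1/(2*I)) = 1)
(-71 + h(6))*81 = (-71 + 1)*81 = -70*81 = -5670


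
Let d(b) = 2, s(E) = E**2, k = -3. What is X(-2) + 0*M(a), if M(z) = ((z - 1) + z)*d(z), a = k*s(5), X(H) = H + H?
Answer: -4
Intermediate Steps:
X(H) = 2*H
a = -75 (a = -3*5**2 = -3*25 = -75)
M(z) = -2 + 4*z (M(z) = ((z - 1) + z)*2 = ((-1 + z) + z)*2 = (-1 + 2*z)*2 = -2 + 4*z)
X(-2) + 0*M(a) = 2*(-2) + 0*(-2 + 4*(-75)) = -4 + 0*(-2 - 300) = -4 + 0*(-302) = -4 + 0 = -4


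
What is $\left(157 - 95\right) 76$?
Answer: $4712$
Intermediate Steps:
$\left(157 - 95\right) 76 = 62 \cdot 76 = 4712$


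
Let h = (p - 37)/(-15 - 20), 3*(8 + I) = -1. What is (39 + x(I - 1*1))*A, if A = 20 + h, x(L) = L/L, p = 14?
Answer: 5784/7 ≈ 826.29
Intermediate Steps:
I = -25/3 (I = -8 + (⅓)*(-1) = -8 - ⅓ = -25/3 ≈ -8.3333)
h = 23/35 (h = (14 - 37)/(-15 - 20) = -23/(-35) = -23*(-1/35) = 23/35 ≈ 0.65714)
x(L) = 1
A = 723/35 (A = 20 + 23/35 = 723/35 ≈ 20.657)
(39 + x(I - 1*1))*A = (39 + 1)*(723/35) = 40*(723/35) = 5784/7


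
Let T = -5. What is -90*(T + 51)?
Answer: -4140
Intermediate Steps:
-90*(T + 51) = -90*(-5 + 51) = -90*46 = -4140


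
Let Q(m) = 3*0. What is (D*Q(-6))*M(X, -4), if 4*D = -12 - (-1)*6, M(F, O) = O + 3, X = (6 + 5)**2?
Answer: 0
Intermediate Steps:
X = 121 (X = 11**2 = 121)
Q(m) = 0
M(F, O) = 3 + O
D = -3/2 (D = (-12 - (-1)*6)/4 = (-12 - 1*(-6))/4 = (-12 + 6)/4 = (1/4)*(-6) = -3/2 ≈ -1.5000)
(D*Q(-6))*M(X, -4) = (-3/2*0)*(3 - 4) = 0*(-1) = 0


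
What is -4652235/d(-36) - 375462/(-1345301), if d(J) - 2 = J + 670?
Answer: -2086139201301/285203812 ≈ -7314.6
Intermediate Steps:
d(J) = 672 + J (d(J) = 2 + (J + 670) = 2 + (670 + J) = 672 + J)
-4652235/d(-36) - 375462/(-1345301) = -4652235/(672 - 36) - 375462/(-1345301) = -4652235/636 - 375462*(-1/1345301) = -4652235*1/636 + 375462/1345301 = -1550745/212 + 375462/1345301 = -2086139201301/285203812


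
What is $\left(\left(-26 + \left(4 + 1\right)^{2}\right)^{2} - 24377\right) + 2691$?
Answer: $-21685$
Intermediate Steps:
$\left(\left(-26 + \left(4 + 1\right)^{2}\right)^{2} - 24377\right) + 2691 = \left(\left(-26 + 5^{2}\right)^{2} - 24377\right) + 2691 = \left(\left(-26 + 25\right)^{2} - 24377\right) + 2691 = \left(\left(-1\right)^{2} - 24377\right) + 2691 = \left(1 - 24377\right) + 2691 = -24376 + 2691 = -21685$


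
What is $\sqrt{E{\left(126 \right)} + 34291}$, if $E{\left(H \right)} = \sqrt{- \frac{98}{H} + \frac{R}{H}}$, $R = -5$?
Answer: $\frac{\sqrt{60489324 + 42 i \sqrt{1442}}}{42} \approx 185.18 + 0.0024413 i$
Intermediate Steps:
$E{\left(H \right)} = \sqrt{103} \sqrt{- \frac{1}{H}}$ ($E{\left(H \right)} = \sqrt{- \frac{98}{H} - \frac{5}{H}} = \sqrt{- \frac{103}{H}} = \sqrt{103} \sqrt{- \frac{1}{H}}$)
$\sqrt{E{\left(126 \right)} + 34291} = \sqrt{\sqrt{103} \sqrt{- \frac{1}{126}} + 34291} = \sqrt{\sqrt{103} \frac{i \sqrt{14}}{42} + 34291} = \sqrt{\frac{i \sqrt{1442}}{42} + 34291} = \sqrt{34291 + \frac{i \sqrt{1442}}{42}}$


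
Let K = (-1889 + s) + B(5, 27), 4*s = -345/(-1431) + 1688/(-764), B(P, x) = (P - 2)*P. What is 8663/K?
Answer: -3157039764/683117401 ≈ -4.6215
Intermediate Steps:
B(P, x) = P*(-2 + P) (B(P, x) = (-2 + P)*P = P*(-2 + P))
s = -179329/364428 (s = (-345/(-1431) + 1688/(-764))/4 = (-345*(-1/1431) + 1688*(-1/764))/4 = (115/477 - 422/191)/4 = (¼)*(-179329/91107) = -179329/364428 ≈ -0.49208)
K = -683117401/364428 (K = (-1889 - 179329/364428) + 5*(-2 + 5) = -688583821/364428 + 5*3 = -688583821/364428 + 15 = -683117401/364428 ≈ -1874.5)
8663/K = 8663/(-683117401/364428) = 8663*(-364428/683117401) = -3157039764/683117401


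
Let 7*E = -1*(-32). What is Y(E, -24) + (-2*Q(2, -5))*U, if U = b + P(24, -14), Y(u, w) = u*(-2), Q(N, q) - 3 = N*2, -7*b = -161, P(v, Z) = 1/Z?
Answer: -2311/7 ≈ -330.14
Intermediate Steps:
E = 32/7 (E = (-1*(-32))/7 = (1/7)*32 = 32/7 ≈ 4.5714)
b = 23 (b = -1/7*(-161) = 23)
Q(N, q) = 3 + 2*N (Q(N, q) = 3 + N*2 = 3 + 2*N)
Y(u, w) = -2*u
U = 321/14 (U = 23 + 1/(-14) = 23 - 1/14 = 321/14 ≈ 22.929)
Y(E, -24) + (-2*Q(2, -5))*U = -2*32/7 - 2*(3 + 2*2)*(321/14) = -64/7 - 2*(3 + 4)*(321/14) = -64/7 - 2*7*(321/14) = -64/7 - 14*321/14 = -64/7 - 321 = -2311/7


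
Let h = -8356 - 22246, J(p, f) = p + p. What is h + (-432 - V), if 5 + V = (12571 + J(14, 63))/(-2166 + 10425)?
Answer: -256281110/8259 ≈ -31031.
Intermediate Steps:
J(p, f) = 2*p
V = -28696/8259 (V = -5 + (12571 + 2*14)/(-2166 + 10425) = -5 + (12571 + 28)/8259 = -5 + 12599*(1/8259) = -5 + 12599/8259 = -28696/8259 ≈ -3.4745)
h = -30602
h + (-432 - V) = -30602 + (-432 - 1*(-28696/8259)) = -30602 + (-432 + 28696/8259) = -30602 - 3539192/8259 = -256281110/8259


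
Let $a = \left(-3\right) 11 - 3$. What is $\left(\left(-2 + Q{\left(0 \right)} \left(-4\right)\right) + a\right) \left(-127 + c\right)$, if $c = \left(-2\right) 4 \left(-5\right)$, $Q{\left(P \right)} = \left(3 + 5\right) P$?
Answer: $3306$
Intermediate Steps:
$Q{\left(P \right)} = 8 P$
$a = -36$ ($a = -33 - 3 = -36$)
$c = 40$ ($c = \left(-8\right) \left(-5\right) = 40$)
$\left(\left(-2 + Q{\left(0 \right)} \left(-4\right)\right) + a\right) \left(-127 + c\right) = \left(\left(-2 + 8 \cdot 0 \left(-4\right)\right) - 36\right) \left(-127 + 40\right) = \left(\left(-2 + 0 \left(-4\right)\right) - 36\right) \left(-87\right) = \left(\left(-2 + 0\right) - 36\right) \left(-87\right) = \left(-2 - 36\right) \left(-87\right) = \left(-38\right) \left(-87\right) = 3306$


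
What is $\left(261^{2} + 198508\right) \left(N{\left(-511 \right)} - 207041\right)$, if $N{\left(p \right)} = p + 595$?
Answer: $-55180737953$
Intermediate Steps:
$N{\left(p \right)} = 595 + p$
$\left(261^{2} + 198508\right) \left(N{\left(-511 \right)} - 207041\right) = \left(261^{2} + 198508\right) \left(\left(595 - 511\right) - 207041\right) = \left(68121 + 198508\right) \left(84 - 207041\right) = 266629 \left(-206957\right) = -55180737953$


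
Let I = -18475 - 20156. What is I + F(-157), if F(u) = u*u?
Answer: -13982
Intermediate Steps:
I = -38631
F(u) = u**2
I + F(-157) = -38631 + (-157)**2 = -38631 + 24649 = -13982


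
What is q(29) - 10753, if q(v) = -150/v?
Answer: -311987/29 ≈ -10758.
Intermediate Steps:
q(29) - 10753 = -150/29 - 10753 = -311987/29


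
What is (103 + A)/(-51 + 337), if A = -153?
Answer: -25/143 ≈ -0.17483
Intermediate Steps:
(103 + A)/(-51 + 337) = (103 - 153)/(-51 + 337) = -50/286 = -50*1/286 = -25/143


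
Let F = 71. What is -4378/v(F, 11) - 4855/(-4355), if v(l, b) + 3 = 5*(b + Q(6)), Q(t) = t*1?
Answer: -1866808/35711 ≈ -52.275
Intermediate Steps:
Q(t) = t
v(l, b) = 27 + 5*b (v(l, b) = -3 + 5*(b + 6) = -3 + 5*(6 + b) = -3 + (30 + 5*b) = 27 + 5*b)
-4378/v(F, 11) - 4855/(-4355) = -4378/(27 + 5*11) - 4855/(-4355) = -4378/(27 + 55) - 4855*(-1/4355) = -4378/82 + 971/871 = -4378*1/82 + 971/871 = -2189/41 + 971/871 = -1866808/35711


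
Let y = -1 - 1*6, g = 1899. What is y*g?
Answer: -13293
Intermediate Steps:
y = -7 (y = -1 - 6 = -7)
y*g = -7*1899 = -13293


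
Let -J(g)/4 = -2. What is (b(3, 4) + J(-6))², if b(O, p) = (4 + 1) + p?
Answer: 289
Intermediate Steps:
J(g) = 8 (J(g) = -4*(-2) = 8)
b(O, p) = 5 + p
(b(3, 4) + J(-6))² = ((5 + 4) + 8)² = (9 + 8)² = 17² = 289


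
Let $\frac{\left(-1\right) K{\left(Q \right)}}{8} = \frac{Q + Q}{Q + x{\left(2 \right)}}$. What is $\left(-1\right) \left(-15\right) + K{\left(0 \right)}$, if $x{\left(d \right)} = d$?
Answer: $15$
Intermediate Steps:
$K{\left(Q \right)} = - \frac{16 Q}{2 + Q}$ ($K{\left(Q \right)} = - 8 \frac{Q + Q}{Q + 2} = - 8 \frac{2 Q}{2 + Q} = - \frac{16 Q}{2 + Q}$)
$\left(-1\right) \left(-15\right) + K{\left(0 \right)} = \left(-1\right) \left(-15\right) - \frac{0}{2 + 0} = 15 - \frac{0}{2} = 15 - 0 \cdot \frac{1}{2} = 15 + 0 = 15$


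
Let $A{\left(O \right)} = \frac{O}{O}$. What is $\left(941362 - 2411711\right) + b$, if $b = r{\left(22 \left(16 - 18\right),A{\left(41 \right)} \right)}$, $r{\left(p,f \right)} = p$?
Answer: $-1470393$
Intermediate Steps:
$A{\left(O \right)} = 1$
$b = -44$ ($b = 22 \left(16 - 18\right) = 22 \left(-2\right) = -44$)
$\left(941362 - 2411711\right) + b = \left(941362 - 2411711\right) - 44 = -1470349 - 44 = -1470393$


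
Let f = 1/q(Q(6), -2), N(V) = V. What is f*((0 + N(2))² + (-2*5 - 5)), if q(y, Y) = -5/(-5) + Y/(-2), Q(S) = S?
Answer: -11/2 ≈ -5.5000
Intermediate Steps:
q(y, Y) = 1 - Y/2 (q(y, Y) = -5*(-⅕) + Y*(-½) = 1 - Y/2)
f = ½ (f = 1/(1 - ½*(-2)) = 1/(1 + 1) = 1/2 = ½ ≈ 0.50000)
f*((0 + N(2))² + (-2*5 - 5)) = ((0 + 2)² + (-2*5 - 5))/2 = (2² + (-10 - 5))/2 = (4 - 15)/2 = (½)*(-11) = -11/2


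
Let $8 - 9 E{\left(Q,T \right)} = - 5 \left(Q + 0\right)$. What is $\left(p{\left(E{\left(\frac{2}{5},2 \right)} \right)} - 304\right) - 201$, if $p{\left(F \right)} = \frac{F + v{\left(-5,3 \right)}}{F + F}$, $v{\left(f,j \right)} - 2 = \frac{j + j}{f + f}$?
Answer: $- \frac{50387}{100} \approx -503.87$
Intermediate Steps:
$E{\left(Q,T \right)} = \frac{8}{9} + \frac{5 Q}{9}$ ($E{\left(Q,T \right)} = \frac{8}{9} - \frac{\left(-5\right) \left(Q + 0\right)}{9} = \frac{8}{9} - \frac{\left(-5\right) Q}{9} = \frac{8}{9} + \frac{5 Q}{9}$)
$v{\left(f,j \right)} = 2 + \frac{j}{f}$ ($v{\left(f,j \right)} = 2 + \frac{j + j}{f + f} = 2 + \frac{2 j}{2 f} = 2 + 2 j \frac{1}{2 f} = 2 + \frac{j}{f}$)
$p{\left(F \right)} = \frac{\frac{7}{5} + F}{2 F}$ ($p{\left(F \right)} = \frac{F + \left(2 + \frac{3}{-5}\right)}{F + F} = \frac{F + \left(2 + 3 \left(- \frac{1}{5}\right)\right)}{2 F} = \left(F + \left(2 - \frac{3}{5}\right)\right) \frac{1}{2 F} = \left(F + \frac{7}{5}\right) \frac{1}{2 F} = \left(\frac{7}{5} + F\right) \frac{1}{2 F} = \frac{\frac{7}{5} + F}{2 F}$)
$\left(p{\left(E{\left(\frac{2}{5},2 \right)} \right)} - 304\right) - 201 = \left(\frac{7 + 5 \left(\frac{8}{9} + \frac{5 \cdot \frac{2}{5}}{9}\right)}{10 \left(\frac{8}{9} + \frac{5 \cdot \frac{2}{5}}{9}\right)} - 304\right) - 201 = \left(\frac{7 + 5 \left(\frac{8}{9} + \frac{5 \cdot 2 \cdot \frac{1}{5}}{9}\right)}{10 \left(\frac{8}{9} + \frac{5 \cdot 2 \cdot \frac{1}{5}}{9}\right)} - 304\right) - 201 = \left(\frac{7 + 5 \left(\frac{8}{9} + \frac{5}{9} \cdot \frac{2}{5}\right)}{10 \left(\frac{8}{9} + \frac{5}{9} \cdot \frac{2}{5}\right)} - 304\right) - 201 = \left(\frac{7 + 5 \left(\frac{8}{9} + \frac{2}{9}\right)}{10 \left(\frac{8}{9} + \frac{2}{9}\right)} - 304\right) - 201 = \left(\frac{7 + 5 \cdot \frac{10}{9}}{10 \cdot \frac{10}{9}} - 304\right) - 201 = \left(\frac{1}{10} \cdot \frac{9}{10} \left(7 + \frac{50}{9}\right) - 304\right) - 201 = \left(\frac{1}{10} \cdot \frac{9}{10} \cdot \frac{113}{9} - 304\right) - 201 = \left(\frac{113}{100} - 304\right) - 201 = - \frac{30287}{100} - 201 = - \frac{50387}{100}$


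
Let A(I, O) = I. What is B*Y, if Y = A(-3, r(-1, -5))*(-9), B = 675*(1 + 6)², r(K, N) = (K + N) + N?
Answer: 893025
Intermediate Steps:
r(K, N) = K + 2*N
B = 33075 (B = 675*7² = 675*49 = 33075)
Y = 27 (Y = -3*(-9) = 27)
B*Y = 33075*27 = 893025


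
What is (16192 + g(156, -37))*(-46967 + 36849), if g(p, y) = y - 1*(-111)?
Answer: -164579388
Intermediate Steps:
g(p, y) = 111 + y (g(p, y) = y + 111 = 111 + y)
(16192 + g(156, -37))*(-46967 + 36849) = (16192 + (111 - 37))*(-46967 + 36849) = (16192 + 74)*(-10118) = 16266*(-10118) = -164579388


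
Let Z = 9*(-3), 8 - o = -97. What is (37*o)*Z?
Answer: -104895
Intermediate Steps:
o = 105 (o = 8 - 1*(-97) = 8 + 97 = 105)
Z = -27
(37*o)*Z = (37*105)*(-27) = 3885*(-27) = -104895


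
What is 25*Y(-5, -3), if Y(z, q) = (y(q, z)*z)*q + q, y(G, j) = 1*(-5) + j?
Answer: -3825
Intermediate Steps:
y(G, j) = -5 + j
Y(z, q) = q + q*z*(-5 + z) (Y(z, q) = ((-5 + z)*z)*q + q = (z*(-5 + z))*q + q = q*z*(-5 + z) + q = q + q*z*(-5 + z))
25*Y(-5, -3) = 25*(-3*(1 - 5*(-5 - 5))) = 25*(-3*(1 - 5*(-10))) = 25*(-3*(1 + 50)) = 25*(-3*51) = 25*(-153) = -3825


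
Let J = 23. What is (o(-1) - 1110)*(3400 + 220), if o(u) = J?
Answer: -3934940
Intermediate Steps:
o(u) = 23
(o(-1) - 1110)*(3400 + 220) = (23 - 1110)*(3400 + 220) = -1087*3620 = -3934940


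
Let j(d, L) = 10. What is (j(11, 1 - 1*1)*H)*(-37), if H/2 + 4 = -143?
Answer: 108780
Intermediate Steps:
H = -294 (H = -8 + 2*(-143) = -8 - 286 = -294)
(j(11, 1 - 1*1)*H)*(-37) = (10*(-294))*(-37) = -2940*(-37) = 108780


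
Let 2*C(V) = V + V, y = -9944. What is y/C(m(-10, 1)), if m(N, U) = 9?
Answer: -9944/9 ≈ -1104.9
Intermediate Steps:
C(V) = V (C(V) = (V + V)/2 = (2*V)/2 = V)
y/C(m(-10, 1)) = -9944/9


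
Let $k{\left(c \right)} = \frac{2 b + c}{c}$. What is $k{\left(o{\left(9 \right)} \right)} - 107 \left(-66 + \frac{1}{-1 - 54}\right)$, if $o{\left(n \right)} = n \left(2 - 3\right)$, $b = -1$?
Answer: $\frac{3497258}{495} \approx 7065.2$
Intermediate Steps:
$o{\left(n \right)} = - n$ ($o{\left(n \right)} = n \left(-1\right) = - n$)
$k{\left(c \right)} = \frac{-2 + c}{c}$ ($k{\left(c \right)} = \frac{2 \left(-1\right) + c}{c} = \frac{-2 + c}{c}$)
$k{\left(o{\left(9 \right)} \right)} - 107 \left(-66 + \frac{1}{-1 - 54}\right) = \frac{-2 - 9}{\left(-1\right) 9} - 107 \left(-66 + \frac{1}{-1 - 54}\right) = \frac{-2 - 9}{-9} - 107 \left(-66 + \frac{1}{-1 - 54}\right) = \left(- \frac{1}{9}\right) \left(-11\right) - 107 \left(-66 + \frac{1}{-55}\right) = \frac{11}{9} - 107 \left(-66 - \frac{1}{55}\right) = \frac{11}{9} - - \frac{388517}{55} = \frac{11}{9} + \frac{388517}{55} = \frac{3497258}{495}$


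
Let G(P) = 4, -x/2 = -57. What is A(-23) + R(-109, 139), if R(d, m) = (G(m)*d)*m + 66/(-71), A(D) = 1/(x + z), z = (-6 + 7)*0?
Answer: -490536229/8094 ≈ -60605.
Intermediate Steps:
z = 0 (z = 1*0 = 0)
x = 114 (x = -2*(-57) = 114)
A(D) = 1/114 (A(D) = 1/(114 + 0) = 1/114)
R(d, m) = -66/71 + 4*d*m (R(d, m) = (4*d)*m + 66/(-71) = 4*d*m + 66*(-1/71) = 4*d*m - 66/71 = -66/71 + 4*d*m)
A(-23) + R(-109, 139) = 1/114 + (-66/71 + 4*(-109)*139) = 1/114 + (-66/71 - 60604) = 1/114 - 4302950/71 = -490536229/8094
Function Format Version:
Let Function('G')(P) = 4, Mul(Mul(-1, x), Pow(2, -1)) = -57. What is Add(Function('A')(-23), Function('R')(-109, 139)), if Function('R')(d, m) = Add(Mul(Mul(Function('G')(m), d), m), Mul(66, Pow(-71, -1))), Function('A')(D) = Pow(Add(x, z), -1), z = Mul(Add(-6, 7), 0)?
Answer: Rational(-490536229, 8094) ≈ -60605.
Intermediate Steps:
z = 0 (z = Mul(1, 0) = 0)
x = 114 (x = Mul(-2, -57) = 114)
Function('A')(D) = Rational(1, 114) (Function('A')(D) = Pow(Add(114, 0), -1) = Pow(114, -1) = Rational(1, 114))
Function('R')(d, m) = Add(Rational(-66, 71), Mul(4, d, m)) (Function('R')(d, m) = Add(Mul(Mul(4, d), m), Mul(66, Pow(-71, -1))) = Add(Mul(4, d, m), Mul(66, Rational(-1, 71))) = Add(Mul(4, d, m), Rational(-66, 71)) = Add(Rational(-66, 71), Mul(4, d, m)))
Add(Function('A')(-23), Function('R')(-109, 139)) = Add(Rational(1, 114), Add(Rational(-66, 71), Mul(4, -109, 139))) = Add(Rational(1, 114), Add(Rational(-66, 71), -60604)) = Add(Rational(1, 114), Rational(-4302950, 71)) = Rational(-490536229, 8094)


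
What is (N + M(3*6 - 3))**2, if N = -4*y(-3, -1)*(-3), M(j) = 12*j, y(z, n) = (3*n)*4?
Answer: 1296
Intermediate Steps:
y(z, n) = 12*n
N = -144 (N = -48*(-1)*(-3) = -4*(-12)*(-3) = 48*(-3) = -144)
(N + M(3*6 - 3))**2 = (-144 + 12*(3*6 - 3))**2 = (-144 + 12*(18 - 3))**2 = (-144 + 12*15)**2 = (-144 + 180)**2 = 36**2 = 1296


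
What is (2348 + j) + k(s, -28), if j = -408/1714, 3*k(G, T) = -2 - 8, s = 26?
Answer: 6027526/2571 ≈ 2344.4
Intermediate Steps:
k(G, T) = -10/3 (k(G, T) = (-2 - 8)/3 = (⅓)*(-10) = -10/3)
j = -204/857 (j = -408*1/1714 = -204/857 ≈ -0.23804)
(2348 + j) + k(s, -28) = (2348 - 204/857) - 10/3 = 2012032/857 - 10/3 = 6027526/2571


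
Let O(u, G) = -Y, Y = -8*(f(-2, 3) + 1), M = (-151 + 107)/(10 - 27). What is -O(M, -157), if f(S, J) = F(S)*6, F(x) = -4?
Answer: 184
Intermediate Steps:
M = 44/17 (M = -44/(-17) = -44*(-1/17) = 44/17 ≈ 2.5882)
f(S, J) = -24 (f(S, J) = -4*6 = -24)
Y = 184 (Y = -8*(-24 + 1) = -8*(-23) = 184)
O(u, G) = -184 (O(u, G) = -1*184 = -184)
-O(M, -157) = -1*(-184) = 184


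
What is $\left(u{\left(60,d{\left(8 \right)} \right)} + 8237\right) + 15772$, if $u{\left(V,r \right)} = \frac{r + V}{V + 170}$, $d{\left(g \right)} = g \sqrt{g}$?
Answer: $\frac{552213}{23} + \frac{8 \sqrt{2}}{115} \approx 24009.0$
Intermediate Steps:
$d{\left(g \right)} = g^{\frac{3}{2}}$
$u{\left(V,r \right)} = \frac{V + r}{170 + V}$
$\left(u{\left(60,d{\left(8 \right)} \right)} + 8237\right) + 15772 = \left(\frac{60 + 8^{\frac{3}{2}}}{170 + 60} + 8237\right) + 15772 = \left(\frac{60 + 16 \sqrt{2}}{230} + 8237\right) + 15772 = \left(\left(\frac{6}{23} + \frac{8 \sqrt{2}}{115}\right) + 8237\right) + 15772 = \left(\frac{189457}{23} + \frac{8 \sqrt{2}}{115}\right) + 15772 = \frac{552213}{23} + \frac{8 \sqrt{2}}{115}$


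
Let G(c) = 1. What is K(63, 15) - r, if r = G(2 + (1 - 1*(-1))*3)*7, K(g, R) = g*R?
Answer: 938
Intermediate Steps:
K(g, R) = R*g
r = 7 (r = 1*7 = 7)
K(63, 15) - r = 15*63 - 1*7 = 945 - 7 = 938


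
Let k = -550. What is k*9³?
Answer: -400950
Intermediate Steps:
k*9³ = -550*9³ = -550*729 = -400950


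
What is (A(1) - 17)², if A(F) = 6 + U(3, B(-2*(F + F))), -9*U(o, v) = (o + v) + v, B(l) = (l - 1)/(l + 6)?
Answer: 9409/81 ≈ 116.16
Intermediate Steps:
B(l) = (-1 + l)/(6 + l)
U(o, v) = -2*v/9 - o/9 (U(o, v) = -((o + v) + v)/9 = -(o + 2*v)/9 = -2*v/9 - o/9)
A(F) = 17/3 - 2*(-1 - 4*F)/(9*(6 - 4*F)) (A(F) = 6 + (-2*(-1 - 2*(F + F))/(9*(6 - 2*(F + F))) - ⅑*3) = 6 + (-2*(-1 - 4*F)/(9*(6 - 4*F)) - ⅓) = 6 + (-⅓ - 2*(-1 - 4*F)/(9*(6 - 4*F))) = 17/3 - 2*(-1 - 4*F)/(9*(6 - 4*F)))
(A(1) - 17)² = (14*(-11 + 7*1)/(9*(-3 + 2*1)) - 17)² = (14*(-11 + 7)/(9*(-3 + 2)) - 17)² = ((14/9)*(-4)/(-1) - 17)² = ((14/9)*(-1)*(-4) - 17)² = (56/9 - 17)² = (-97/9)² = 9409/81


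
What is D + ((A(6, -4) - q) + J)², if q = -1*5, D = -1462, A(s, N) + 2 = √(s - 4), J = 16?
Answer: -1099 + 38*√2 ≈ -1045.3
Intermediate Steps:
A(s, N) = -2 + √(-4 + s) (A(s, N) = -2 + √(s - 4) = -2 + √(-4 + s))
q = -5
D + ((A(6, -4) - q) + J)² = -1462 + (((-2 + √(-4 + 6)) - 1*(-5)) + 16)² = -1462 + (((-2 + √2) + 5) + 16)² = -1462 + ((3 + √2) + 16)² = -1462 + (19 + √2)²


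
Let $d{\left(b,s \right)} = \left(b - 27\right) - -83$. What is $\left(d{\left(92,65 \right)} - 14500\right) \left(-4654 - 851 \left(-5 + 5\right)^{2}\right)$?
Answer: $66794208$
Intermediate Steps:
$d{\left(b,s \right)} = 56 + b$ ($d{\left(b,s \right)} = \left(b - 27\right) + 83 = \left(-27 + b\right) + 83 = 56 + b$)
$\left(d{\left(92,65 \right)} - 14500\right) \left(-4654 - 851 \left(-5 + 5\right)^{2}\right) = \left(\left(56 + 92\right) - 14500\right) \left(-4654 - 851 \left(-5 + 5\right)^{2}\right) = \left(148 - 14500\right) \left(-4654 - 851 \cdot 0^{2}\right) = - 14352 \left(-4654 - 0\right) = - 14352 \left(-4654 + 0\right) = \left(-14352\right) \left(-4654\right) = 66794208$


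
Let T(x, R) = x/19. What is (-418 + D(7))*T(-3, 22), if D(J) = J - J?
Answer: 66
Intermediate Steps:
T(x, R) = x/19 (T(x, R) = x*(1/19) = x/19)
D(J) = 0
(-418 + D(7))*T(-3, 22) = (-418 + 0)*((1/19)*(-3)) = -418*(-3/19) = 66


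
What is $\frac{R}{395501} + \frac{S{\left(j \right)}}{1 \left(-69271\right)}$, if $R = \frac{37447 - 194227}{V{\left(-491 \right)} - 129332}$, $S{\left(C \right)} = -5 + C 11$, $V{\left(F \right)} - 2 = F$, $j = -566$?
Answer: $\frac{4775185278993}{53084678388373} \approx 0.089954$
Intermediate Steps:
$V{\left(F \right)} = 2 + F$
$S{\left(C \right)} = -5 + 11 C$
$R = \frac{156780}{129821}$ ($R = \frac{37447 - 194227}{\left(2 - 491\right) - 129332} = - \frac{156780}{-489 - 129332} = - \frac{156780}{-129821} = \left(-156780\right) \left(- \frac{1}{129821}\right) = \frac{156780}{129821} \approx 1.2077$)
$\frac{R}{395501} + \frac{S{\left(j \right)}}{1 \left(-69271\right)} = \frac{156780}{129821 \cdot 395501} + \frac{-5 + 11 \left(-566\right)}{1 \left(-69271\right)} = \frac{156780}{129821} \cdot \frac{1}{395501} + \frac{-5 - 6226}{-69271} = \frac{2340}{766333363} - - \frac{6231}{69271} = \frac{2340}{766333363} + \frac{6231}{69271} = \frac{4775185278993}{53084678388373}$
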